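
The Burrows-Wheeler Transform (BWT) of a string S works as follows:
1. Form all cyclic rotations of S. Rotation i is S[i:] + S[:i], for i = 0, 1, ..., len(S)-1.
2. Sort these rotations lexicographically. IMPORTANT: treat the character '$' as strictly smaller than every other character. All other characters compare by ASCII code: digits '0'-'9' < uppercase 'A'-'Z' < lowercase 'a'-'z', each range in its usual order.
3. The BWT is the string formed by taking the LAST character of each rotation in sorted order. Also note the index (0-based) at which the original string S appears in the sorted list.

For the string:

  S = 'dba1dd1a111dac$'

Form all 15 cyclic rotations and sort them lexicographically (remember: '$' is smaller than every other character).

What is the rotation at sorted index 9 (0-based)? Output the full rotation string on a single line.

All 15 rotations (rotation i = S[i:]+S[:i]):
  rot[0] = dba1dd1a111dac$
  rot[1] = ba1dd1a111dac$d
  rot[2] = a1dd1a111dac$db
  rot[3] = 1dd1a111dac$dba
  rot[4] = dd1a111dac$dba1
  rot[5] = d1a111dac$dba1d
  rot[6] = 1a111dac$dba1dd
  rot[7] = a111dac$dba1dd1
  rot[8] = 111dac$dba1dd1a
  rot[9] = 11dac$dba1dd1a1
  rot[10] = 1dac$dba1dd1a11
  rot[11] = dac$dba1dd1a111
  rot[12] = ac$dba1dd1a111d
  rot[13] = c$dba1dd1a111da
  rot[14] = $dba1dd1a111dac
Sorted (with $ < everything):
  sorted[0] = $dba1dd1a111dac
  sorted[1] = 111dac$dba1dd1a
  sorted[2] = 11dac$dba1dd1a1
  sorted[3] = 1a111dac$dba1dd
  sorted[4] = 1dac$dba1dd1a11
  sorted[5] = 1dd1a111dac$dba
  sorted[6] = a111dac$dba1dd1
  sorted[7] = a1dd1a111dac$db
  sorted[8] = ac$dba1dd1a111d
  sorted[9] = ba1dd1a111dac$d
  sorted[10] = c$dba1dd1a111da
  sorted[11] = d1a111dac$dba1d
  sorted[12] = dac$dba1dd1a111
  sorted[13] = dba1dd1a111dac$
  sorted[14] = dd1a111dac$dba1
sorted[9] = ba1dd1a111dac$d

Answer: ba1dd1a111dac$d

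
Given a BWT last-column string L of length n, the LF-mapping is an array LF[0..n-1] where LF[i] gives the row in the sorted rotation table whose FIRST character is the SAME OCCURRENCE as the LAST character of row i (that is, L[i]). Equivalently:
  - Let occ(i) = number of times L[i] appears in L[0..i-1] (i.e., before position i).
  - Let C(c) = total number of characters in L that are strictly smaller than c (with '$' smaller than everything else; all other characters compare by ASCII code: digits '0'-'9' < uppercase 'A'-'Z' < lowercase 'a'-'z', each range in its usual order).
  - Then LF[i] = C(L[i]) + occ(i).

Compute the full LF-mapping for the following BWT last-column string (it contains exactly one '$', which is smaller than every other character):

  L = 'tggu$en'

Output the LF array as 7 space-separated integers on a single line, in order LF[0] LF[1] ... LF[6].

Char counts: '$':1, 'e':1, 'g':2, 'n':1, 't':1, 'u':1
C (first-col start): C('$')=0, C('e')=1, C('g')=2, C('n')=4, C('t')=5, C('u')=6
L[0]='t': occ=0, LF[0]=C('t')+0=5+0=5
L[1]='g': occ=0, LF[1]=C('g')+0=2+0=2
L[2]='g': occ=1, LF[2]=C('g')+1=2+1=3
L[3]='u': occ=0, LF[3]=C('u')+0=6+0=6
L[4]='$': occ=0, LF[4]=C('$')+0=0+0=0
L[5]='e': occ=0, LF[5]=C('e')+0=1+0=1
L[6]='n': occ=0, LF[6]=C('n')+0=4+0=4

Answer: 5 2 3 6 0 1 4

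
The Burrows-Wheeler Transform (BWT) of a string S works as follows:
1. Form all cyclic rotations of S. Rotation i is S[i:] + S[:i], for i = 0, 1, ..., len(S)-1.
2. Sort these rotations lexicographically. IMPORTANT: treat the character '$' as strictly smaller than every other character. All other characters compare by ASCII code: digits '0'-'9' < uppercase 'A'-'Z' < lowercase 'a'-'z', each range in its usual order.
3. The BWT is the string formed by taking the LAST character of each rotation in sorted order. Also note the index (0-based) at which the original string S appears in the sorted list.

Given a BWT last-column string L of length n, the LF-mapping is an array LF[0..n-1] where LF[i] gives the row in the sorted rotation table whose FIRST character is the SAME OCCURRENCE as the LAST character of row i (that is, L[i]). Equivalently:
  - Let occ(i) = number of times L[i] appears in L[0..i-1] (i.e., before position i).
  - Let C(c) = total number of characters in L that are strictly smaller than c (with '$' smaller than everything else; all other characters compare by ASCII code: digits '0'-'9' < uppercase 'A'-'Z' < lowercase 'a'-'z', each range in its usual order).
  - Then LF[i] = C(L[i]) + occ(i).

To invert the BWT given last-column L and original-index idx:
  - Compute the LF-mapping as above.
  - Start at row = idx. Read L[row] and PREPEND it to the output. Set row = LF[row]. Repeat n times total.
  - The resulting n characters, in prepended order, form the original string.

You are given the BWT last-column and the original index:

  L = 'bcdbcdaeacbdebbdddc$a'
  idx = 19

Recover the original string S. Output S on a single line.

Answer: ebdabdbaecddddccabcb$

Derivation:
LF mapping: 4 9 13 5 10 14 1 19 2 11 6 15 20 7 8 16 17 18 12 0 3
Walk LF starting at row 19, prepending L[row]:
  step 1: row=19, L[19]='$', prepend. Next row=LF[19]=0
  step 2: row=0, L[0]='b', prepend. Next row=LF[0]=4
  step 3: row=4, L[4]='c', prepend. Next row=LF[4]=10
  step 4: row=10, L[10]='b', prepend. Next row=LF[10]=6
  step 5: row=6, L[6]='a', prepend. Next row=LF[6]=1
  step 6: row=1, L[1]='c', prepend. Next row=LF[1]=9
  step 7: row=9, L[9]='c', prepend. Next row=LF[9]=11
  step 8: row=11, L[11]='d', prepend. Next row=LF[11]=15
  step 9: row=15, L[15]='d', prepend. Next row=LF[15]=16
  step 10: row=16, L[16]='d', prepend. Next row=LF[16]=17
  step 11: row=17, L[17]='d', prepend. Next row=LF[17]=18
  step 12: row=18, L[18]='c', prepend. Next row=LF[18]=12
  step 13: row=12, L[12]='e', prepend. Next row=LF[12]=20
  step 14: row=20, L[20]='a', prepend. Next row=LF[20]=3
  step 15: row=3, L[3]='b', prepend. Next row=LF[3]=5
  step 16: row=5, L[5]='d', prepend. Next row=LF[5]=14
  step 17: row=14, L[14]='b', prepend. Next row=LF[14]=8
  step 18: row=8, L[8]='a', prepend. Next row=LF[8]=2
  step 19: row=2, L[2]='d', prepend. Next row=LF[2]=13
  step 20: row=13, L[13]='b', prepend. Next row=LF[13]=7
  step 21: row=7, L[7]='e', prepend. Next row=LF[7]=19
Reversed output: ebdabdbaecddddccabcb$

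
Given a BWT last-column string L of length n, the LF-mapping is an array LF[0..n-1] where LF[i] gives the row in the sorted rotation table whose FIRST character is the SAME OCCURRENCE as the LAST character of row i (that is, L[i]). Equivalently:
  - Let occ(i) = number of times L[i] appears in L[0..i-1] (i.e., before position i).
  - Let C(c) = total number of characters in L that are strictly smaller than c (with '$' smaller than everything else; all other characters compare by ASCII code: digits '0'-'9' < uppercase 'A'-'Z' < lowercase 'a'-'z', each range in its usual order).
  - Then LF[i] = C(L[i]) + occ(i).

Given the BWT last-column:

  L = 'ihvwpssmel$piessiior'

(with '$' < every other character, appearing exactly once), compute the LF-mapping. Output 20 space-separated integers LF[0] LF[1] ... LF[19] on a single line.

Char counts: '$':1, 'e':2, 'h':1, 'i':4, 'l':1, 'm':1, 'o':1, 'p':2, 'r':1, 's':4, 'v':1, 'w':1
C (first-col start): C('$')=0, C('e')=1, C('h')=3, C('i')=4, C('l')=8, C('m')=9, C('o')=10, C('p')=11, C('r')=13, C('s')=14, C('v')=18, C('w')=19
L[0]='i': occ=0, LF[0]=C('i')+0=4+0=4
L[1]='h': occ=0, LF[1]=C('h')+0=3+0=3
L[2]='v': occ=0, LF[2]=C('v')+0=18+0=18
L[3]='w': occ=0, LF[3]=C('w')+0=19+0=19
L[4]='p': occ=0, LF[4]=C('p')+0=11+0=11
L[5]='s': occ=0, LF[5]=C('s')+0=14+0=14
L[6]='s': occ=1, LF[6]=C('s')+1=14+1=15
L[7]='m': occ=0, LF[7]=C('m')+0=9+0=9
L[8]='e': occ=0, LF[8]=C('e')+0=1+0=1
L[9]='l': occ=0, LF[9]=C('l')+0=8+0=8
L[10]='$': occ=0, LF[10]=C('$')+0=0+0=0
L[11]='p': occ=1, LF[11]=C('p')+1=11+1=12
L[12]='i': occ=1, LF[12]=C('i')+1=4+1=5
L[13]='e': occ=1, LF[13]=C('e')+1=1+1=2
L[14]='s': occ=2, LF[14]=C('s')+2=14+2=16
L[15]='s': occ=3, LF[15]=C('s')+3=14+3=17
L[16]='i': occ=2, LF[16]=C('i')+2=4+2=6
L[17]='i': occ=3, LF[17]=C('i')+3=4+3=7
L[18]='o': occ=0, LF[18]=C('o')+0=10+0=10
L[19]='r': occ=0, LF[19]=C('r')+0=13+0=13

Answer: 4 3 18 19 11 14 15 9 1 8 0 12 5 2 16 17 6 7 10 13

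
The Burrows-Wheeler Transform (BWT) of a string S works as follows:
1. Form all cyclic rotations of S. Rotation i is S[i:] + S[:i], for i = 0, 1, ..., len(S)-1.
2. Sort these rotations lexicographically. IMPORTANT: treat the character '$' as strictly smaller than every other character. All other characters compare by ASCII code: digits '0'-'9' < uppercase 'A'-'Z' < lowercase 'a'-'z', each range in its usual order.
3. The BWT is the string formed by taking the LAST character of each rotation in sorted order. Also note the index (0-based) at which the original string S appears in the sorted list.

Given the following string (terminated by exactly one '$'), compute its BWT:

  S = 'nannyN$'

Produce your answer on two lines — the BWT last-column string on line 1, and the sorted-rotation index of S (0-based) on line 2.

All 7 rotations (rotation i = S[i:]+S[:i]):
  rot[0] = nannyN$
  rot[1] = annyN$n
  rot[2] = nnyN$na
  rot[3] = nyN$nan
  rot[4] = yN$nann
  rot[5] = N$nanny
  rot[6] = $nannyN
Sorted (with $ < everything):
  sorted[0] = $nannyN  (last char: 'N')
  sorted[1] = N$nanny  (last char: 'y')
  sorted[2] = annyN$n  (last char: 'n')
  sorted[3] = nannyN$  (last char: '$')
  sorted[4] = nnyN$na  (last char: 'a')
  sorted[5] = nyN$nan  (last char: 'n')
  sorted[6] = yN$nann  (last char: 'n')
Last column: Nyn$ann
Original string S is at sorted index 3

Answer: Nyn$ann
3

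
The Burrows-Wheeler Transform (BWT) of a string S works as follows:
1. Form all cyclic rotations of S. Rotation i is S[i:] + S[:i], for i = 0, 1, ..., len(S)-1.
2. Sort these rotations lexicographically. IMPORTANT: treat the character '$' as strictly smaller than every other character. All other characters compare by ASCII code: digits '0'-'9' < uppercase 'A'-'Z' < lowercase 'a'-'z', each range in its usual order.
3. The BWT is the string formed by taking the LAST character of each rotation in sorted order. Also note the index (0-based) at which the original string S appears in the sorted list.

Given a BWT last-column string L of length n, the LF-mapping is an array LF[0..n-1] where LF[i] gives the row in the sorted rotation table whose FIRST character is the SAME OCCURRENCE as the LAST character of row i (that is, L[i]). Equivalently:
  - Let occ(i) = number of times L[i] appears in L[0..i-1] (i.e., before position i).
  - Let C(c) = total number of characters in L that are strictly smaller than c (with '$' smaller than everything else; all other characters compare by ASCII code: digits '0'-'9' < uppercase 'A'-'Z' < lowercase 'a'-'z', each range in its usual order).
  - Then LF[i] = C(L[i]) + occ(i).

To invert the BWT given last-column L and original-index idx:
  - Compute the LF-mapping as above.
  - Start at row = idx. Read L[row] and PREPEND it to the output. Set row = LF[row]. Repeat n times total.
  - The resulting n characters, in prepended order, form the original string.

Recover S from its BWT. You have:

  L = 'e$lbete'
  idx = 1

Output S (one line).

Answer: beetle$

Derivation:
LF mapping: 2 0 5 1 3 6 4
Walk LF starting at row 1, prepending L[row]:
  step 1: row=1, L[1]='$', prepend. Next row=LF[1]=0
  step 2: row=0, L[0]='e', prepend. Next row=LF[0]=2
  step 3: row=2, L[2]='l', prepend. Next row=LF[2]=5
  step 4: row=5, L[5]='t', prepend. Next row=LF[5]=6
  step 5: row=6, L[6]='e', prepend. Next row=LF[6]=4
  step 6: row=4, L[4]='e', prepend. Next row=LF[4]=3
  step 7: row=3, L[3]='b', prepend. Next row=LF[3]=1
Reversed output: beetle$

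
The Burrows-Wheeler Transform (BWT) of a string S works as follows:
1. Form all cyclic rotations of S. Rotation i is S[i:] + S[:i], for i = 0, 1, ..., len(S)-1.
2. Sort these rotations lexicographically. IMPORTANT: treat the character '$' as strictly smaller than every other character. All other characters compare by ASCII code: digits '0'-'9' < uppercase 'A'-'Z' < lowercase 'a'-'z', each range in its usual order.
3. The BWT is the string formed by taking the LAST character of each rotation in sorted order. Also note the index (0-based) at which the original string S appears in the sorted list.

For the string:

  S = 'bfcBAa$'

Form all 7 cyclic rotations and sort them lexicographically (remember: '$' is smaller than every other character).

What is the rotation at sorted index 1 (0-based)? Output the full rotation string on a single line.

Answer: Aa$bfcB

Derivation:
All 7 rotations (rotation i = S[i:]+S[:i]):
  rot[0] = bfcBAa$
  rot[1] = fcBAa$b
  rot[2] = cBAa$bf
  rot[3] = BAa$bfc
  rot[4] = Aa$bfcB
  rot[5] = a$bfcBA
  rot[6] = $bfcBAa
Sorted (with $ < everything):
  sorted[0] = $bfcBAa
  sorted[1] = Aa$bfcB
  sorted[2] = BAa$bfc
  sorted[3] = a$bfcBA
  sorted[4] = bfcBAa$
  sorted[5] = cBAa$bf
  sorted[6] = fcBAa$b
sorted[1] = Aa$bfcB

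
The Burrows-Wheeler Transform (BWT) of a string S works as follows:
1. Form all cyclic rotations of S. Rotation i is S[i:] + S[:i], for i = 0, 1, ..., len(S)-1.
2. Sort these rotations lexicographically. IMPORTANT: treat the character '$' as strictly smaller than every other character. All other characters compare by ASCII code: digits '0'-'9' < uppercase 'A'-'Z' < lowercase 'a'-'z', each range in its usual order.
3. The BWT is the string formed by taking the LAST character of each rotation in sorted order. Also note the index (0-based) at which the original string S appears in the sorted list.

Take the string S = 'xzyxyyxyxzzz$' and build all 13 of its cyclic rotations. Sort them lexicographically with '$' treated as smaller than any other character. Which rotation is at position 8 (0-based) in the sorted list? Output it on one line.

Answer: yyxyxzzz$xzyx

Derivation:
All 13 rotations (rotation i = S[i:]+S[:i]):
  rot[0] = xzyxyyxyxzzz$
  rot[1] = zyxyyxyxzzz$x
  rot[2] = yxyyxyxzzz$xz
  rot[3] = xyyxyxzzz$xzy
  rot[4] = yyxyxzzz$xzyx
  rot[5] = yxyxzzz$xzyxy
  rot[6] = xyxzzz$xzyxyy
  rot[7] = yxzzz$xzyxyyx
  rot[8] = xzzz$xzyxyyxy
  rot[9] = zzz$xzyxyyxyx
  rot[10] = zz$xzyxyyxyxz
  rot[11] = z$xzyxyyxyxzz
  rot[12] = $xzyxyyxyxzzz
Sorted (with $ < everything):
  sorted[0] = $xzyxyyxyxzzz
  sorted[1] = xyxzzz$xzyxyy
  sorted[2] = xyyxyxzzz$xzy
  sorted[3] = xzyxyyxyxzzz$
  sorted[4] = xzzz$xzyxyyxy
  sorted[5] = yxyxzzz$xzyxy
  sorted[6] = yxyyxyxzzz$xz
  sorted[7] = yxzzz$xzyxyyx
  sorted[8] = yyxyxzzz$xzyx
  sorted[9] = z$xzyxyyxyxzz
  sorted[10] = zyxyyxyxzzz$x
  sorted[11] = zz$xzyxyyxyxz
  sorted[12] = zzz$xzyxyyxyx
sorted[8] = yyxyxzzz$xzyx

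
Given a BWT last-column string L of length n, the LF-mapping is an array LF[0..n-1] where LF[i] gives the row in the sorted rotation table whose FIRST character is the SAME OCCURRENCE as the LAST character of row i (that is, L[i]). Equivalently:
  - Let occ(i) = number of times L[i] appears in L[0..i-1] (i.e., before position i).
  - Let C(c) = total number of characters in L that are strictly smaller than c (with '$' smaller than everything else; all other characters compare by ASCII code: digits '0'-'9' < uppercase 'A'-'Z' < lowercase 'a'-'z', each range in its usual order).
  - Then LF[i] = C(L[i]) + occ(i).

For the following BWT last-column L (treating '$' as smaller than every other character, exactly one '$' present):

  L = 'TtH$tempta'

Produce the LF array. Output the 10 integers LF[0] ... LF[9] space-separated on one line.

Answer: 2 7 1 0 8 4 5 6 9 3

Derivation:
Char counts: '$':1, 'H':1, 'T':1, 'a':1, 'e':1, 'm':1, 'p':1, 't':3
C (first-col start): C('$')=0, C('H')=1, C('T')=2, C('a')=3, C('e')=4, C('m')=5, C('p')=6, C('t')=7
L[0]='T': occ=0, LF[0]=C('T')+0=2+0=2
L[1]='t': occ=0, LF[1]=C('t')+0=7+0=7
L[2]='H': occ=0, LF[2]=C('H')+0=1+0=1
L[3]='$': occ=0, LF[3]=C('$')+0=0+0=0
L[4]='t': occ=1, LF[4]=C('t')+1=7+1=8
L[5]='e': occ=0, LF[5]=C('e')+0=4+0=4
L[6]='m': occ=0, LF[6]=C('m')+0=5+0=5
L[7]='p': occ=0, LF[7]=C('p')+0=6+0=6
L[8]='t': occ=2, LF[8]=C('t')+2=7+2=9
L[9]='a': occ=0, LF[9]=C('a')+0=3+0=3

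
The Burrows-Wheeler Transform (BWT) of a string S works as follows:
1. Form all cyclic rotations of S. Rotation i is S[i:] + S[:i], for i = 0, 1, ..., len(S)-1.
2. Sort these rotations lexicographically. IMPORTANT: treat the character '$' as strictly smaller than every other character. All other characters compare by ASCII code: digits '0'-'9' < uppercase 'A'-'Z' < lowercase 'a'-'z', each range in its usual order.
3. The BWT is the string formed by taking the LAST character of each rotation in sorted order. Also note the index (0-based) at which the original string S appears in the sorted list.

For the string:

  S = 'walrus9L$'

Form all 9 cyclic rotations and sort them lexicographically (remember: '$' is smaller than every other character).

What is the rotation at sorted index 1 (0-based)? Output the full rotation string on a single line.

All 9 rotations (rotation i = S[i:]+S[:i]):
  rot[0] = walrus9L$
  rot[1] = alrus9L$w
  rot[2] = lrus9L$wa
  rot[3] = rus9L$wal
  rot[4] = us9L$walr
  rot[5] = s9L$walru
  rot[6] = 9L$walrus
  rot[7] = L$walrus9
  rot[8] = $walrus9L
Sorted (with $ < everything):
  sorted[0] = $walrus9L
  sorted[1] = 9L$walrus
  sorted[2] = L$walrus9
  sorted[3] = alrus9L$w
  sorted[4] = lrus9L$wa
  sorted[5] = rus9L$wal
  sorted[6] = s9L$walru
  sorted[7] = us9L$walr
  sorted[8] = walrus9L$
sorted[1] = 9L$walrus

Answer: 9L$walrus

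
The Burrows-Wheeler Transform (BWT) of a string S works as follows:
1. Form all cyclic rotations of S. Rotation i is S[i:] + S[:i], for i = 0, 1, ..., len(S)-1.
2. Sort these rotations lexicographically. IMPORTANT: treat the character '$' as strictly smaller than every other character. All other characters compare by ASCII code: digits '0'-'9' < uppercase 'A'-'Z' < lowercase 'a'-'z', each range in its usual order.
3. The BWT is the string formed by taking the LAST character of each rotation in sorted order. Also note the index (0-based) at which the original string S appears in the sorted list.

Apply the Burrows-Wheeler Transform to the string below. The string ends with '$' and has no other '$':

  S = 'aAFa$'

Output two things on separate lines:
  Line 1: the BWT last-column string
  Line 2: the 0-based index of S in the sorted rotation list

Answer: aaAF$
4

Derivation:
All 5 rotations (rotation i = S[i:]+S[:i]):
  rot[0] = aAFa$
  rot[1] = AFa$a
  rot[2] = Fa$aA
  rot[3] = a$aAF
  rot[4] = $aAFa
Sorted (with $ < everything):
  sorted[0] = $aAFa  (last char: 'a')
  sorted[1] = AFa$a  (last char: 'a')
  sorted[2] = Fa$aA  (last char: 'A')
  sorted[3] = a$aAF  (last char: 'F')
  sorted[4] = aAFa$  (last char: '$')
Last column: aaAF$
Original string S is at sorted index 4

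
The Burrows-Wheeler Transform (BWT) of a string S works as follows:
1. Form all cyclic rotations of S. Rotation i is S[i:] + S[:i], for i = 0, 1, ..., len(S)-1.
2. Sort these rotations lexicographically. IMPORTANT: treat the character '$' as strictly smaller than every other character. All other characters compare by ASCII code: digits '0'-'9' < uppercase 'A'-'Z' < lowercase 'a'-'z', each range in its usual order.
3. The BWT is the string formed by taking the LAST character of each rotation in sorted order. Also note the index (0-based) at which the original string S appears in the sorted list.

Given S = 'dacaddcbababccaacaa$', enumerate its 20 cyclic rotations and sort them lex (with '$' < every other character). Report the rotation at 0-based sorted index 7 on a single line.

Answer: acaddcbababccaacaa$d

Derivation:
All 20 rotations (rotation i = S[i:]+S[:i]):
  rot[0] = dacaddcbababccaacaa$
  rot[1] = acaddcbababccaacaa$d
  rot[2] = caddcbababccaacaa$da
  rot[3] = addcbababccaacaa$dac
  rot[4] = ddcbababccaacaa$daca
  rot[5] = dcbababccaacaa$dacad
  rot[6] = cbababccaacaa$dacadd
  rot[7] = bababccaacaa$dacaddc
  rot[8] = ababccaacaa$dacaddcb
  rot[9] = babccaacaa$dacaddcba
  rot[10] = abccaacaa$dacaddcbab
  rot[11] = bccaacaa$dacaddcbaba
  rot[12] = ccaacaa$dacaddcbabab
  rot[13] = caacaa$dacaddcbababc
  rot[14] = aacaa$dacaddcbababcc
  rot[15] = acaa$dacaddcbababcca
  rot[16] = caa$dacaddcbababccaa
  rot[17] = aa$dacaddcbababccaac
  rot[18] = a$dacaddcbababccaaca
  rot[19] = $dacaddcbababccaacaa
Sorted (with $ < everything):
  sorted[0] = $dacaddcbababccaacaa
  sorted[1] = a$dacaddcbababccaaca
  sorted[2] = aa$dacaddcbababccaac
  sorted[3] = aacaa$dacaddcbababcc
  sorted[4] = ababccaacaa$dacaddcb
  sorted[5] = abccaacaa$dacaddcbab
  sorted[6] = acaa$dacaddcbababcca
  sorted[7] = acaddcbababccaacaa$d
  sorted[8] = addcbababccaacaa$dac
  sorted[9] = bababccaacaa$dacaddc
  sorted[10] = babccaacaa$dacaddcba
  sorted[11] = bccaacaa$dacaddcbaba
  sorted[12] = caa$dacaddcbababccaa
  sorted[13] = caacaa$dacaddcbababc
  sorted[14] = caddcbababccaacaa$da
  sorted[15] = cbababccaacaa$dacadd
  sorted[16] = ccaacaa$dacaddcbabab
  sorted[17] = dacaddcbababccaacaa$
  sorted[18] = dcbababccaacaa$dacad
  sorted[19] = ddcbababccaacaa$daca
sorted[7] = acaddcbababccaacaa$d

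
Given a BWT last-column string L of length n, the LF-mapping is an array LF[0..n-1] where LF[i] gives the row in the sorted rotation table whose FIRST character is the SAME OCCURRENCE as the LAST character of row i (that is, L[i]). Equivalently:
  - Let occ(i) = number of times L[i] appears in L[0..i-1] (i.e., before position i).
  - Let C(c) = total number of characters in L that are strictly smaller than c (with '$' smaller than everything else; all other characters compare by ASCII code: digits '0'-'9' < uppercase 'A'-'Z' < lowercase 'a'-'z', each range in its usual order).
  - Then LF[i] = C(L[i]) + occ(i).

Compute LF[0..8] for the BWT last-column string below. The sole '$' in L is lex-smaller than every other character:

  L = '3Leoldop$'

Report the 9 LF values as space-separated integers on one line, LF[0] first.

Answer: 1 2 4 6 5 3 7 8 0

Derivation:
Char counts: '$':1, '3':1, 'L':1, 'd':1, 'e':1, 'l':1, 'o':2, 'p':1
C (first-col start): C('$')=0, C('3')=1, C('L')=2, C('d')=3, C('e')=4, C('l')=5, C('o')=6, C('p')=8
L[0]='3': occ=0, LF[0]=C('3')+0=1+0=1
L[1]='L': occ=0, LF[1]=C('L')+0=2+0=2
L[2]='e': occ=0, LF[2]=C('e')+0=4+0=4
L[3]='o': occ=0, LF[3]=C('o')+0=6+0=6
L[4]='l': occ=0, LF[4]=C('l')+0=5+0=5
L[5]='d': occ=0, LF[5]=C('d')+0=3+0=3
L[6]='o': occ=1, LF[6]=C('o')+1=6+1=7
L[7]='p': occ=0, LF[7]=C('p')+0=8+0=8
L[8]='$': occ=0, LF[8]=C('$')+0=0+0=0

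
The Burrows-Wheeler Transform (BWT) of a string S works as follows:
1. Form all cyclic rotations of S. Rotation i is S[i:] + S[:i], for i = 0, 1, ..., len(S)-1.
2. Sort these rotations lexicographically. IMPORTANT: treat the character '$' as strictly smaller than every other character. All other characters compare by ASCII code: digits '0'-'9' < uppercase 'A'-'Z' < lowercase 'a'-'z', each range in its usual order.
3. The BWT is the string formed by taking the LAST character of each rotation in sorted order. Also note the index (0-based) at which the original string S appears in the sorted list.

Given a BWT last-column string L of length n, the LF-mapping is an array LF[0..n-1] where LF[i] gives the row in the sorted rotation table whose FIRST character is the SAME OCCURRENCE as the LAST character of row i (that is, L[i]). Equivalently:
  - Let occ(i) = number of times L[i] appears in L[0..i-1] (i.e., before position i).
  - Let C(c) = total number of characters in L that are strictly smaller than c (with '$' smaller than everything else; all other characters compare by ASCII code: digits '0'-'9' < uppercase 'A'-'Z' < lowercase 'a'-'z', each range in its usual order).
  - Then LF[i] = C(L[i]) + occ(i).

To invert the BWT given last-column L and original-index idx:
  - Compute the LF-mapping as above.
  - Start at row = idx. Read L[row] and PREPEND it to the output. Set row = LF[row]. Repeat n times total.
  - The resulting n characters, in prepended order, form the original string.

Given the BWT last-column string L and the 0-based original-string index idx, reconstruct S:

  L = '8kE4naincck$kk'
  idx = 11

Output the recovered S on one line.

LF mapping: 2 8 3 1 12 4 7 13 5 6 9 0 10 11
Walk LF starting at row 11, prepending L[row]:
  step 1: row=11, L[11]='$', prepend. Next row=LF[11]=0
  step 2: row=0, L[0]='8', prepend. Next row=LF[0]=2
  step 3: row=2, L[2]='E', prepend. Next row=LF[2]=3
  step 4: row=3, L[3]='4', prepend. Next row=LF[3]=1
  step 5: row=1, L[1]='k', prepend. Next row=LF[1]=8
  step 6: row=8, L[8]='c', prepend. Next row=LF[8]=5
  step 7: row=5, L[5]='a', prepend. Next row=LF[5]=4
  step 8: row=4, L[4]='n', prepend. Next row=LF[4]=12
  step 9: row=12, L[12]='k', prepend. Next row=LF[12]=10
  step 10: row=10, L[10]='k', prepend. Next row=LF[10]=9
  step 11: row=9, L[9]='c', prepend. Next row=LF[9]=6
  step 12: row=6, L[6]='i', prepend. Next row=LF[6]=7
  step 13: row=7, L[7]='n', prepend. Next row=LF[7]=13
  step 14: row=13, L[13]='k', prepend. Next row=LF[13]=11
Reversed output: knickknack4E8$

Answer: knickknack4E8$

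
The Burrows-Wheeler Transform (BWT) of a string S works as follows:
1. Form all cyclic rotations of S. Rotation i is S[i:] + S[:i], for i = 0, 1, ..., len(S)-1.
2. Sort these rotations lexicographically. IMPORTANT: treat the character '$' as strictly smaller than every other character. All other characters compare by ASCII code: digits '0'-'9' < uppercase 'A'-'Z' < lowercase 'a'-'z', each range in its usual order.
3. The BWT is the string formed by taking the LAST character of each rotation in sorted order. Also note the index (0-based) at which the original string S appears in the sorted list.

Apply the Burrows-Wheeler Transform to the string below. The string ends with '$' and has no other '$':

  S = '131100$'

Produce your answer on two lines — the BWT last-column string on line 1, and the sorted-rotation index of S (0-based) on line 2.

Answer: 00113$1
5

Derivation:
All 7 rotations (rotation i = S[i:]+S[:i]):
  rot[0] = 131100$
  rot[1] = 31100$1
  rot[2] = 1100$13
  rot[3] = 100$131
  rot[4] = 00$1311
  rot[5] = 0$13110
  rot[6] = $131100
Sorted (with $ < everything):
  sorted[0] = $131100  (last char: '0')
  sorted[1] = 0$13110  (last char: '0')
  sorted[2] = 00$1311  (last char: '1')
  sorted[3] = 100$131  (last char: '1')
  sorted[4] = 1100$13  (last char: '3')
  sorted[5] = 131100$  (last char: '$')
  sorted[6] = 31100$1  (last char: '1')
Last column: 00113$1
Original string S is at sorted index 5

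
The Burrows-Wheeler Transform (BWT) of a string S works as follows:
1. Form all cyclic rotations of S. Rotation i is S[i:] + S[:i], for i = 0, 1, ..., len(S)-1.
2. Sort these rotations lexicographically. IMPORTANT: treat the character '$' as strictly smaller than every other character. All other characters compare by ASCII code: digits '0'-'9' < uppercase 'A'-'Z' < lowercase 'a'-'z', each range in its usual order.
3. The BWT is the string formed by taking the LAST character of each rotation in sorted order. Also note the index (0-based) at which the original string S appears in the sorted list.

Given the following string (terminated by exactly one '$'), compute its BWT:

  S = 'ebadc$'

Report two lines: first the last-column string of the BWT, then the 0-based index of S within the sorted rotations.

Answer: cbeda$
5

Derivation:
All 6 rotations (rotation i = S[i:]+S[:i]):
  rot[0] = ebadc$
  rot[1] = badc$e
  rot[2] = adc$eb
  rot[3] = dc$eba
  rot[4] = c$ebad
  rot[5] = $ebadc
Sorted (with $ < everything):
  sorted[0] = $ebadc  (last char: 'c')
  sorted[1] = adc$eb  (last char: 'b')
  sorted[2] = badc$e  (last char: 'e')
  sorted[3] = c$ebad  (last char: 'd')
  sorted[4] = dc$eba  (last char: 'a')
  sorted[5] = ebadc$  (last char: '$')
Last column: cbeda$
Original string S is at sorted index 5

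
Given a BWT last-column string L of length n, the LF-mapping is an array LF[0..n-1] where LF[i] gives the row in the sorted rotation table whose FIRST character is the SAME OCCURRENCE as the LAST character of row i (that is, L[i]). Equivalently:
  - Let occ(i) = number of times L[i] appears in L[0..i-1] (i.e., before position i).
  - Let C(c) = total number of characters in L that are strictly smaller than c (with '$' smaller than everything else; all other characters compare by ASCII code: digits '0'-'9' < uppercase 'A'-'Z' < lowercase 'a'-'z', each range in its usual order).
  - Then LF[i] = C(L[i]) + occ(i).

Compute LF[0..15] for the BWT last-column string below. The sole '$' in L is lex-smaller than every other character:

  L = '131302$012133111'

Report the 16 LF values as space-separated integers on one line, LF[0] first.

Char counts: '$':1, '0':2, '1':7, '2':2, '3':4
C (first-col start): C('$')=0, C('0')=1, C('1')=3, C('2')=10, C('3')=12
L[0]='1': occ=0, LF[0]=C('1')+0=3+0=3
L[1]='3': occ=0, LF[1]=C('3')+0=12+0=12
L[2]='1': occ=1, LF[2]=C('1')+1=3+1=4
L[3]='3': occ=1, LF[3]=C('3')+1=12+1=13
L[4]='0': occ=0, LF[4]=C('0')+0=1+0=1
L[5]='2': occ=0, LF[5]=C('2')+0=10+0=10
L[6]='$': occ=0, LF[6]=C('$')+0=0+0=0
L[7]='0': occ=1, LF[7]=C('0')+1=1+1=2
L[8]='1': occ=2, LF[8]=C('1')+2=3+2=5
L[9]='2': occ=1, LF[9]=C('2')+1=10+1=11
L[10]='1': occ=3, LF[10]=C('1')+3=3+3=6
L[11]='3': occ=2, LF[11]=C('3')+2=12+2=14
L[12]='3': occ=3, LF[12]=C('3')+3=12+3=15
L[13]='1': occ=4, LF[13]=C('1')+4=3+4=7
L[14]='1': occ=5, LF[14]=C('1')+5=3+5=8
L[15]='1': occ=6, LF[15]=C('1')+6=3+6=9

Answer: 3 12 4 13 1 10 0 2 5 11 6 14 15 7 8 9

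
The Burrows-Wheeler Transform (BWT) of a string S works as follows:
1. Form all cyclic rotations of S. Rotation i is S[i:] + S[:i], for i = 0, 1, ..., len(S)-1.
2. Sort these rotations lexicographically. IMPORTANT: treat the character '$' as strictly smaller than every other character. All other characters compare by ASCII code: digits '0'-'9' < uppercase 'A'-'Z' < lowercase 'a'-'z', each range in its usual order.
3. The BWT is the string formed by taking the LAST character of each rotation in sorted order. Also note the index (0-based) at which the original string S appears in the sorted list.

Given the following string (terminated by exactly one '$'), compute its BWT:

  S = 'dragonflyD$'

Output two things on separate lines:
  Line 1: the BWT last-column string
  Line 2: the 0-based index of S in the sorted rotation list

Answer: Dyr$nafogdl
3

Derivation:
All 11 rotations (rotation i = S[i:]+S[:i]):
  rot[0] = dragonflyD$
  rot[1] = ragonflyD$d
  rot[2] = agonflyD$dr
  rot[3] = gonflyD$dra
  rot[4] = onflyD$drag
  rot[5] = nflyD$drago
  rot[6] = flyD$dragon
  rot[7] = lyD$dragonf
  rot[8] = yD$dragonfl
  rot[9] = D$dragonfly
  rot[10] = $dragonflyD
Sorted (with $ < everything):
  sorted[0] = $dragonflyD  (last char: 'D')
  sorted[1] = D$dragonfly  (last char: 'y')
  sorted[2] = agonflyD$dr  (last char: 'r')
  sorted[3] = dragonflyD$  (last char: '$')
  sorted[4] = flyD$dragon  (last char: 'n')
  sorted[5] = gonflyD$dra  (last char: 'a')
  sorted[6] = lyD$dragonf  (last char: 'f')
  sorted[7] = nflyD$drago  (last char: 'o')
  sorted[8] = onflyD$drag  (last char: 'g')
  sorted[9] = ragonflyD$d  (last char: 'd')
  sorted[10] = yD$dragonfl  (last char: 'l')
Last column: Dyr$nafogdl
Original string S is at sorted index 3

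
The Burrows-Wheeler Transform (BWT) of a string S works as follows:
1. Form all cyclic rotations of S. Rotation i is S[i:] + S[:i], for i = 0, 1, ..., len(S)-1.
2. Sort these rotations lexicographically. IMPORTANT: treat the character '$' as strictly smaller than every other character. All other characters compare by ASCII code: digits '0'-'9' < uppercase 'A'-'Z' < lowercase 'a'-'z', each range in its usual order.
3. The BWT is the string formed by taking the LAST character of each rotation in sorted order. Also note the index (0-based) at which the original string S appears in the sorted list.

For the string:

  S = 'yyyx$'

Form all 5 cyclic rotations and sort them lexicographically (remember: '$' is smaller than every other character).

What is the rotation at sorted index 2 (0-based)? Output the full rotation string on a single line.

Answer: yx$yy

Derivation:
All 5 rotations (rotation i = S[i:]+S[:i]):
  rot[0] = yyyx$
  rot[1] = yyx$y
  rot[2] = yx$yy
  rot[3] = x$yyy
  rot[4] = $yyyx
Sorted (with $ < everything):
  sorted[0] = $yyyx
  sorted[1] = x$yyy
  sorted[2] = yx$yy
  sorted[3] = yyx$y
  sorted[4] = yyyx$
sorted[2] = yx$yy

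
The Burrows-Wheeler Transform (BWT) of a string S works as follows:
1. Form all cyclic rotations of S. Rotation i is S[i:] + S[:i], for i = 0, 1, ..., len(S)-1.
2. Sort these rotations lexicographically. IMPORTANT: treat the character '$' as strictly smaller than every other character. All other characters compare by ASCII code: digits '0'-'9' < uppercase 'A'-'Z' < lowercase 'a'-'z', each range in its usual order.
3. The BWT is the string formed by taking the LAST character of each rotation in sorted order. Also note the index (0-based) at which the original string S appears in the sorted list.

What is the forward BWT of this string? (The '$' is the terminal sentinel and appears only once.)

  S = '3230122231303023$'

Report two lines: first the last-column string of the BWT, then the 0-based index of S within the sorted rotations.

All 17 rotations (rotation i = S[i:]+S[:i]):
  rot[0] = 3230122231303023$
  rot[1] = 230122231303023$3
  rot[2] = 30122231303023$32
  rot[3] = 0122231303023$323
  rot[4] = 122231303023$3230
  rot[5] = 22231303023$32301
  rot[6] = 2231303023$323012
  rot[7] = 231303023$3230122
  rot[8] = 31303023$32301222
  rot[9] = 1303023$323012223
  rot[10] = 303023$3230122231
  rot[11] = 03023$32301222313
  rot[12] = 3023$323012223130
  rot[13] = 023$3230122231303
  rot[14] = 23$32301222313030
  rot[15] = 3$323012223130302
  rot[16] = $3230122231303023
Sorted (with $ < everything):
  sorted[0] = $3230122231303023  (last char: '3')
  sorted[1] = 0122231303023$323  (last char: '3')
  sorted[2] = 023$3230122231303  (last char: '3')
  sorted[3] = 03023$32301222313  (last char: '3')
  sorted[4] = 122231303023$3230  (last char: '0')
  sorted[5] = 1303023$323012223  (last char: '3')
  sorted[6] = 22231303023$32301  (last char: '1')
  sorted[7] = 2231303023$323012  (last char: '2')
  sorted[8] = 23$32301222313030  (last char: '0')
  sorted[9] = 230122231303023$3  (last char: '3')
  sorted[10] = 231303023$3230122  (last char: '2')
  sorted[11] = 3$323012223130302  (last char: '2')
  sorted[12] = 30122231303023$32  (last char: '2')
  sorted[13] = 3023$323012223130  (last char: '0')
  sorted[14] = 303023$3230122231  (last char: '1')
  sorted[15] = 31303023$32301222  (last char: '2')
  sorted[16] = 3230122231303023$  (last char: '$')
Last column: 3333031203222012$
Original string S is at sorted index 16

Answer: 3333031203222012$
16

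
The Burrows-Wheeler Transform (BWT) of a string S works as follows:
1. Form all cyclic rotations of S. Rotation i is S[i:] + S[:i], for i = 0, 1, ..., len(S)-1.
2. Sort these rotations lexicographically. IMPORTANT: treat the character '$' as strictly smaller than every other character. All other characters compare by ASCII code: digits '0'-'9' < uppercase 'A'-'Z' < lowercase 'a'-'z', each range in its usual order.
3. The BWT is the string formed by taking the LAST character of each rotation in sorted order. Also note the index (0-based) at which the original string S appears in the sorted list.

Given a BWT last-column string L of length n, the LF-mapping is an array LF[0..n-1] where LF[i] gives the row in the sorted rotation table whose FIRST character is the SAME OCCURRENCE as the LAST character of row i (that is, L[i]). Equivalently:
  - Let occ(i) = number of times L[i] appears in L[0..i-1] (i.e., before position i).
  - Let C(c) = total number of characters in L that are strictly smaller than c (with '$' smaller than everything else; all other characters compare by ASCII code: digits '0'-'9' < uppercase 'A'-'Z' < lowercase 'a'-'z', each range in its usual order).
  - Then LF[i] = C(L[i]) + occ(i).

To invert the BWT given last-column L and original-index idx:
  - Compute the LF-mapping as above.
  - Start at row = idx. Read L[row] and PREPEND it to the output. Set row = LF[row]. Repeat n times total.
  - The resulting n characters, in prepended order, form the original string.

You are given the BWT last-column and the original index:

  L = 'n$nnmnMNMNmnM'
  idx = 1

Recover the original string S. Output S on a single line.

Answer: MmNmnMnnNnMn$

Derivation:
LF mapping: 8 0 9 10 6 11 1 4 2 5 7 12 3
Walk LF starting at row 1, prepending L[row]:
  step 1: row=1, L[1]='$', prepend. Next row=LF[1]=0
  step 2: row=0, L[0]='n', prepend. Next row=LF[0]=8
  step 3: row=8, L[8]='M', prepend. Next row=LF[8]=2
  step 4: row=2, L[2]='n', prepend. Next row=LF[2]=9
  step 5: row=9, L[9]='N', prepend. Next row=LF[9]=5
  step 6: row=5, L[5]='n', prepend. Next row=LF[5]=11
  step 7: row=11, L[11]='n', prepend. Next row=LF[11]=12
  step 8: row=12, L[12]='M', prepend. Next row=LF[12]=3
  step 9: row=3, L[3]='n', prepend. Next row=LF[3]=10
  step 10: row=10, L[10]='m', prepend. Next row=LF[10]=7
  step 11: row=7, L[7]='N', prepend. Next row=LF[7]=4
  step 12: row=4, L[4]='m', prepend. Next row=LF[4]=6
  step 13: row=6, L[6]='M', prepend. Next row=LF[6]=1
Reversed output: MmNmnMnnNnMn$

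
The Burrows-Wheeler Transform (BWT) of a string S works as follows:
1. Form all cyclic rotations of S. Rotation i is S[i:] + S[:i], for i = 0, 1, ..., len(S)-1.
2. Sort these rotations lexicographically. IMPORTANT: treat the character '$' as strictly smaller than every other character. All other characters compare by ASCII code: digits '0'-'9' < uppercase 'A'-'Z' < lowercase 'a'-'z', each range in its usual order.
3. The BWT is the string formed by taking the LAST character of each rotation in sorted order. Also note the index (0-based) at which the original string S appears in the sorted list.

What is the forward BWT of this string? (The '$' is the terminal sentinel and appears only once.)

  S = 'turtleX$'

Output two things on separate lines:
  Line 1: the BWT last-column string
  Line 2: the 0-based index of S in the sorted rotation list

All 8 rotations (rotation i = S[i:]+S[:i]):
  rot[0] = turtleX$
  rot[1] = urtleX$t
  rot[2] = rtleX$tu
  rot[3] = tleX$tur
  rot[4] = leX$turt
  rot[5] = eX$turtl
  rot[6] = X$turtle
  rot[7] = $turtleX
Sorted (with $ < everything):
  sorted[0] = $turtleX  (last char: 'X')
  sorted[1] = X$turtle  (last char: 'e')
  sorted[2] = eX$turtl  (last char: 'l')
  sorted[3] = leX$turt  (last char: 't')
  sorted[4] = rtleX$tu  (last char: 'u')
  sorted[5] = tleX$tur  (last char: 'r')
  sorted[6] = turtleX$  (last char: '$')
  sorted[7] = urtleX$t  (last char: 't')
Last column: Xeltur$t
Original string S is at sorted index 6

Answer: Xeltur$t
6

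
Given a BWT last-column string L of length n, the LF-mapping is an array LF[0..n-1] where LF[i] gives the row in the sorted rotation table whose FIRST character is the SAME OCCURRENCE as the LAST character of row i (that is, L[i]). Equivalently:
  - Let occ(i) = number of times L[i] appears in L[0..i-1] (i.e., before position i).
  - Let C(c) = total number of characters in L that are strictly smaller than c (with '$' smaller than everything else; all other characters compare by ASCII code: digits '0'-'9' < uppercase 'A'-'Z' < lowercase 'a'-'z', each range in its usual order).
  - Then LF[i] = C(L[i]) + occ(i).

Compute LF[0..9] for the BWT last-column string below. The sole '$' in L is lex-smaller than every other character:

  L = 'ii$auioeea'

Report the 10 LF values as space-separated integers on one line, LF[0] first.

Char counts: '$':1, 'a':2, 'e':2, 'i':3, 'o':1, 'u':1
C (first-col start): C('$')=0, C('a')=1, C('e')=3, C('i')=5, C('o')=8, C('u')=9
L[0]='i': occ=0, LF[0]=C('i')+0=5+0=5
L[1]='i': occ=1, LF[1]=C('i')+1=5+1=6
L[2]='$': occ=0, LF[2]=C('$')+0=0+0=0
L[3]='a': occ=0, LF[3]=C('a')+0=1+0=1
L[4]='u': occ=0, LF[4]=C('u')+0=9+0=9
L[5]='i': occ=2, LF[5]=C('i')+2=5+2=7
L[6]='o': occ=0, LF[6]=C('o')+0=8+0=8
L[7]='e': occ=0, LF[7]=C('e')+0=3+0=3
L[8]='e': occ=1, LF[8]=C('e')+1=3+1=4
L[9]='a': occ=1, LF[9]=C('a')+1=1+1=2

Answer: 5 6 0 1 9 7 8 3 4 2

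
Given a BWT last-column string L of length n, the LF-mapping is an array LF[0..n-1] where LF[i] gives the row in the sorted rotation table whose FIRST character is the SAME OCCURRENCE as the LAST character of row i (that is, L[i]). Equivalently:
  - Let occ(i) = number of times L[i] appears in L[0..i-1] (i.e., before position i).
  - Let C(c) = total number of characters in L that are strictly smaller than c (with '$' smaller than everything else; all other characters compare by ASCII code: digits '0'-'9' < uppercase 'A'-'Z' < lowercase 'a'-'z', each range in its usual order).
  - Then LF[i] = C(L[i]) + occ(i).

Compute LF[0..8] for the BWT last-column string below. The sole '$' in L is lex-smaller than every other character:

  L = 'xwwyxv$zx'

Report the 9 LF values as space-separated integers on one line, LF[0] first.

Char counts: '$':1, 'v':1, 'w':2, 'x':3, 'y':1, 'z':1
C (first-col start): C('$')=0, C('v')=1, C('w')=2, C('x')=4, C('y')=7, C('z')=8
L[0]='x': occ=0, LF[0]=C('x')+0=4+0=4
L[1]='w': occ=0, LF[1]=C('w')+0=2+0=2
L[2]='w': occ=1, LF[2]=C('w')+1=2+1=3
L[3]='y': occ=0, LF[3]=C('y')+0=7+0=7
L[4]='x': occ=1, LF[4]=C('x')+1=4+1=5
L[5]='v': occ=0, LF[5]=C('v')+0=1+0=1
L[6]='$': occ=0, LF[6]=C('$')+0=0+0=0
L[7]='z': occ=0, LF[7]=C('z')+0=8+0=8
L[8]='x': occ=2, LF[8]=C('x')+2=4+2=6

Answer: 4 2 3 7 5 1 0 8 6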